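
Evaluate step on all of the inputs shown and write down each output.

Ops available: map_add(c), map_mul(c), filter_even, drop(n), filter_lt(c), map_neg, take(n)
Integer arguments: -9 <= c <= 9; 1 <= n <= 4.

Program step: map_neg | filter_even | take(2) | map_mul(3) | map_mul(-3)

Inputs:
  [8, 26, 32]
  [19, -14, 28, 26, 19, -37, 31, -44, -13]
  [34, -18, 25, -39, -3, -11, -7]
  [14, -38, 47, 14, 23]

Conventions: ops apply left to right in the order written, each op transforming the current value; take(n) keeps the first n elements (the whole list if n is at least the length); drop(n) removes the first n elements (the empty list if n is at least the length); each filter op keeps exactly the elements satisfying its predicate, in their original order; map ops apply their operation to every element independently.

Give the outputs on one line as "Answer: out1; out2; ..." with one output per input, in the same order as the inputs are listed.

[72, 234]; [-126, 252]; [306, -162]; [126, -342]

Execution, op by op:
  [8, 26, 32] -> [-8, -26, -32] -> [-8, -26, -32] -> [-8, -26] -> [-24, -78] -> [72, 234]
  [19, -14, 28, 26, 19, -37, 31, -44, -13] -> [-19, 14, -28, -26, -19, 37, -31, 44, 13] -> [14, -28, -26, 44] -> [14, -28] -> [42, -84] -> [-126, 252]
  [34, -18, 25, -39, -3, -11, -7] -> [-34, 18, -25, 39, 3, 11, 7] -> [-34, 18] -> [-34, 18] -> [-102, 54] -> [306, -162]
  [14, -38, 47, 14, 23] -> [-14, 38, -47, -14, -23] -> [-14, 38, -14] -> [-14, 38] -> [-42, 114] -> [126, -342]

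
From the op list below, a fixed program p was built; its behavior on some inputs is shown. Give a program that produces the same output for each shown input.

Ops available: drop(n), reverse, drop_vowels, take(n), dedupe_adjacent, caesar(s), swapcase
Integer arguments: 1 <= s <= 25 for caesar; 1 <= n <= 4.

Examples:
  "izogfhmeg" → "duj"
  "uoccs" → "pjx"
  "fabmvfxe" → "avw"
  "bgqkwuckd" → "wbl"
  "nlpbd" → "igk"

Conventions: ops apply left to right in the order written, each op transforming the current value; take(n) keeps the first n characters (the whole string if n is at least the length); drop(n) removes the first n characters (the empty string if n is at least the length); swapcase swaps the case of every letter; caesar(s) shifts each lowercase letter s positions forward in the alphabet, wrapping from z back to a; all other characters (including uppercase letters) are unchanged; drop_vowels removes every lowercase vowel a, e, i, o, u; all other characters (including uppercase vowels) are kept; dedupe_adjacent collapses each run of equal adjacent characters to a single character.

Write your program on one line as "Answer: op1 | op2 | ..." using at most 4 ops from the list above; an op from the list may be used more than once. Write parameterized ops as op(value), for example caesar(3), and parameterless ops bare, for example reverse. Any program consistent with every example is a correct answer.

dedupe_adjacent | caesar(21) | take(3)

Check, running the answer program on each example:
  "izogfhmeg" -> "izogfhmeg" -> "dujbachzb" -> "duj"
  "uoccs" -> "uocs" -> "pjxn" -> "pjx"
  "fabmvfxe" -> "fabmvfxe" -> "avwhqasz" -> "avw"
  "bgqkwuckd" -> "bgqkwuckd" -> "wblfrpxfy" -> "wbl"
  "nlpbd" -> "nlpbd" -> "igkwy" -> "igk"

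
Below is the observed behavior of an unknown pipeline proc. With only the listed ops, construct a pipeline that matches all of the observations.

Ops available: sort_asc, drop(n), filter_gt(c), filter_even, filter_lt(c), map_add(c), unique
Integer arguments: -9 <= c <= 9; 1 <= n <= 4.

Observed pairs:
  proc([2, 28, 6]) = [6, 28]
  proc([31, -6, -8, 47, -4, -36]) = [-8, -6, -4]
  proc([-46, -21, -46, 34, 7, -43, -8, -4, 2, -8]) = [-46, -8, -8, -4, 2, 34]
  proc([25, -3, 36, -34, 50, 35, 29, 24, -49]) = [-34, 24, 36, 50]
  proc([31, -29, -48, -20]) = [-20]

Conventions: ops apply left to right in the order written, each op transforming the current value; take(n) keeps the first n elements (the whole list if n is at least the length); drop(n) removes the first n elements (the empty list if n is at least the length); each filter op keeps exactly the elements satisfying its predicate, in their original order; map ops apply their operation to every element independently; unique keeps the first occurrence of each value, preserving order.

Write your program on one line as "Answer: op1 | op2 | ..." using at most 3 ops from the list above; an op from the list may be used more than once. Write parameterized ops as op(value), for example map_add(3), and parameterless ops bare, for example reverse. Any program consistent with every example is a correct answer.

sort_asc | drop(1) | filter_even

Check, running the answer program on each example:
  [2, 28, 6] -> [2, 6, 28] -> [6, 28] -> [6, 28]
  [31, -6, -8, 47, -4, -36] -> [-36, -8, -6, -4, 31, 47] -> [-8, -6, -4, 31, 47] -> [-8, -6, -4]
  [-46, -21, -46, 34, 7, -43, -8, -4, 2, -8] -> [-46, -46, -43, -21, -8, -8, -4, 2, 7, 34] -> [-46, -43, -21, -8, -8, -4, 2, 7, 34] -> [-46, -8, -8, -4, 2, 34]
  [25, -3, 36, -34, 50, 35, 29, 24, -49] -> [-49, -34, -3, 24, 25, 29, 35, 36, 50] -> [-34, -3, 24, 25, 29, 35, 36, 50] -> [-34, 24, 36, 50]
  [31, -29, -48, -20] -> [-48, -29, -20, 31] -> [-29, -20, 31] -> [-20]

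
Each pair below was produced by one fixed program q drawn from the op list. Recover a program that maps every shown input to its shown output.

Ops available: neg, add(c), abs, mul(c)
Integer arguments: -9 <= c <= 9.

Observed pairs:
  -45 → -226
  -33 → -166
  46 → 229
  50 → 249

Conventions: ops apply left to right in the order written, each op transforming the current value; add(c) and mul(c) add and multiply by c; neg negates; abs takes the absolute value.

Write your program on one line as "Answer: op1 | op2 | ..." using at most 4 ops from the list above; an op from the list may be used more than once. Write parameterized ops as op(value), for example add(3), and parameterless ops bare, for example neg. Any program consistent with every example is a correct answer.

neg | mul(5) | neg | add(-1)

Check, running the answer program on each example:
  -45 -> 45 -> 225 -> -225 -> -226
  -33 -> 33 -> 165 -> -165 -> -166
  46 -> -46 -> -230 -> 230 -> 229
  50 -> -50 -> -250 -> 250 -> 249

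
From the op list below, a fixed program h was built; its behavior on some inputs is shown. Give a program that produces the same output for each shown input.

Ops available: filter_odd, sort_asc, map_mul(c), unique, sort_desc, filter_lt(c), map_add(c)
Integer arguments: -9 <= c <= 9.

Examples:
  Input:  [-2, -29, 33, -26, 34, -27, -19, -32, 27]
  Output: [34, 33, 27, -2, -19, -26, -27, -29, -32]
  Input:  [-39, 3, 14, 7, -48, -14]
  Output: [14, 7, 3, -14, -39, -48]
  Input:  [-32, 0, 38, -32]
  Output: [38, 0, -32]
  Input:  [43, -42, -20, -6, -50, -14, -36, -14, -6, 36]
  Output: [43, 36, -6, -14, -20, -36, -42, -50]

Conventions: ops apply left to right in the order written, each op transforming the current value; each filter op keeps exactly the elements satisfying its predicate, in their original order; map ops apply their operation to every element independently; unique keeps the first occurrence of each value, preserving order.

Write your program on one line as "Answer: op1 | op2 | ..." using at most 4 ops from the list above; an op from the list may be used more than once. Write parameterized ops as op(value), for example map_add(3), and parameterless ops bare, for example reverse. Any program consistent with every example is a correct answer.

sort_asc | sort_desc | unique

Check, running the answer program on each example:
  [-2, -29, 33, -26, 34, -27, -19, -32, 27] -> [-32, -29, -27, -26, -19, -2, 27, 33, 34] -> [34, 33, 27, -2, -19, -26, -27, -29, -32] -> [34, 33, 27, -2, -19, -26, -27, -29, -32]
  [-39, 3, 14, 7, -48, -14] -> [-48, -39, -14, 3, 7, 14] -> [14, 7, 3, -14, -39, -48] -> [14, 7, 3, -14, -39, -48]
  [-32, 0, 38, -32] -> [-32, -32, 0, 38] -> [38, 0, -32, -32] -> [38, 0, -32]
  [43, -42, -20, -6, -50, -14, -36, -14, -6, 36] -> [-50, -42, -36, -20, -14, -14, -6, -6, 36, 43] -> [43, 36, -6, -6, -14, -14, -20, -36, -42, -50] -> [43, 36, -6, -14, -20, -36, -42, -50]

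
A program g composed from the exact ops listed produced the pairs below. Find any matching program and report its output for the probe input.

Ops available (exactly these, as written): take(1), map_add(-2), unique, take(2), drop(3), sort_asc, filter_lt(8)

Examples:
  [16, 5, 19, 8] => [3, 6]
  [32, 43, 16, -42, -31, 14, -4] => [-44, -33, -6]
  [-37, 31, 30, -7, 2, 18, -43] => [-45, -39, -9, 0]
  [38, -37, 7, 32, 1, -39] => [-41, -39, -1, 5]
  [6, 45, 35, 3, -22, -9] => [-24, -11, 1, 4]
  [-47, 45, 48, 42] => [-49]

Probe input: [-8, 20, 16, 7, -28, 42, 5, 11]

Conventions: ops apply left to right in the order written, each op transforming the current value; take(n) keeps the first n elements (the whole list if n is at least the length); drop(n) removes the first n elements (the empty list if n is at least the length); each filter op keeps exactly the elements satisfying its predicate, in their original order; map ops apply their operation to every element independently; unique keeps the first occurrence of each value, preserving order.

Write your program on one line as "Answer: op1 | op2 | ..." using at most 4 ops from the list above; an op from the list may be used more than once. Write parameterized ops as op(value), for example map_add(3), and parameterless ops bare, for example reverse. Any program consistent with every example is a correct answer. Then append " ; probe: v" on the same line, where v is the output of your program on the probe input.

map_add(-2) | sort_asc | filter_lt(8) ; probe: [-30, -10, 3, 5]

Check, running the answer program on each example:
  [16, 5, 19, 8] -> [14, 3, 17, 6] -> [3, 6, 14, 17] -> [3, 6]
  [32, 43, 16, -42, -31, 14, -4] -> [30, 41, 14, -44, -33, 12, -6] -> [-44, -33, -6, 12, 14, 30, 41] -> [-44, -33, -6]
  [-37, 31, 30, -7, 2, 18, -43] -> [-39, 29, 28, -9, 0, 16, -45] -> [-45, -39, -9, 0, 16, 28, 29] -> [-45, -39, -9, 0]
  [38, -37, 7, 32, 1, -39] -> [36, -39, 5, 30, -1, -41] -> [-41, -39, -1, 5, 30, 36] -> [-41, -39, -1, 5]
  [6, 45, 35, 3, -22, -9] -> [4, 43, 33, 1, -24, -11] -> [-24, -11, 1, 4, 33, 43] -> [-24, -11, 1, 4]
  [-47, 45, 48, 42] -> [-49, 43, 46, 40] -> [-49, 40, 43, 46] -> [-49]
  probe: [-8, 20, 16, 7, -28, 42, 5, 11] -> [-10, 18, 14, 5, -30, 40, 3, 9] -> [-30, -10, 3, 5, 9, 14, 18, 40] -> [-30, -10, 3, 5]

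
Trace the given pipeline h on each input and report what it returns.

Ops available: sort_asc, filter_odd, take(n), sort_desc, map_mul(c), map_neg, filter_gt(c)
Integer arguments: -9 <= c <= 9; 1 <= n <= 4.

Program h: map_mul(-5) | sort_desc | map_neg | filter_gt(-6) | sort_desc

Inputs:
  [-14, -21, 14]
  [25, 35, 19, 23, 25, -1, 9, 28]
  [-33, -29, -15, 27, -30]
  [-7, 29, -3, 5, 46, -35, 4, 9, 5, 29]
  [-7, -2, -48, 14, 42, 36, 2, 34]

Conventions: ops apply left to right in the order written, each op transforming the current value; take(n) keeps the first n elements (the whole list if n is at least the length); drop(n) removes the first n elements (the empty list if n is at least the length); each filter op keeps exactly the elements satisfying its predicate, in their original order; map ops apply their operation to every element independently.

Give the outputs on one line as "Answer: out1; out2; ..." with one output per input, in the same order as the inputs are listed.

Execution, op by op:
  [-14, -21, 14] -> [70, 105, -70] -> [105, 70, -70] -> [-105, -70, 70] -> [70] -> [70]
  [25, 35, 19, 23, 25, -1, 9, 28] -> [-125, -175, -95, -115, -125, 5, -45, -140] -> [5, -45, -95, -115, -125, -125, -140, -175] -> [-5, 45, 95, 115, 125, 125, 140, 175] -> [-5, 45, 95, 115, 125, 125, 140, 175] -> [175, 140, 125, 125, 115, 95, 45, -5]
  [-33, -29, -15, 27, -30] -> [165, 145, 75, -135, 150] -> [165, 150, 145, 75, -135] -> [-165, -150, -145, -75, 135] -> [135] -> [135]
  [-7, 29, -3, 5, 46, -35, 4, 9, 5, 29] -> [35, -145, 15, -25, -230, 175, -20, -45, -25, -145] -> [175, 35, 15, -20, -25, -25, -45, -145, -145, -230] -> [-175, -35, -15, 20, 25, 25, 45, 145, 145, 230] -> [20, 25, 25, 45, 145, 145, 230] -> [230, 145, 145, 45, 25, 25, 20]
  [-7, -2, -48, 14, 42, 36, 2, 34] -> [35, 10, 240, -70, -210, -180, -10, -170] -> [240, 35, 10, -10, -70, -170, -180, -210] -> [-240, -35, -10, 10, 70, 170, 180, 210] -> [10, 70, 170, 180, 210] -> [210, 180, 170, 70, 10]

[70]; [175, 140, 125, 125, 115, 95, 45, -5]; [135]; [230, 145, 145, 45, 25, 25, 20]; [210, 180, 170, 70, 10]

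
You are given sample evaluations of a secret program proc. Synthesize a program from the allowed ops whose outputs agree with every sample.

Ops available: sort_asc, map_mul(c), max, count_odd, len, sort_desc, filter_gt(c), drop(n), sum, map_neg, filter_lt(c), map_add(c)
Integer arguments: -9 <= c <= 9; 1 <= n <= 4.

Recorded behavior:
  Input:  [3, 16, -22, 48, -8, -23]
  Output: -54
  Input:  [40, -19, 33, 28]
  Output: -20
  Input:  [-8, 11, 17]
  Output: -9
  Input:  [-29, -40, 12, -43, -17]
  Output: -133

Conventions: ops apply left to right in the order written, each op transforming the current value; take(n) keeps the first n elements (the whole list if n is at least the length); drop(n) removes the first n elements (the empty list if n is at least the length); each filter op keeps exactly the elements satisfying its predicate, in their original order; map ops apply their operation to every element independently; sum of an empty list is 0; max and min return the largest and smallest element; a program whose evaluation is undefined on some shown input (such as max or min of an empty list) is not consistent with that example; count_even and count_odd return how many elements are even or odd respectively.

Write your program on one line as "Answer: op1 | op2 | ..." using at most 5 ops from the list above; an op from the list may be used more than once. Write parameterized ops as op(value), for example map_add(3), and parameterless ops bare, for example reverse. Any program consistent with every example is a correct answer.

map_add(-1) | sort_desc | filter_lt(6) | sort_asc | sum

Check, running the answer program on each example:
  [3, 16, -22, 48, -8, -23] -> [2, 15, -23, 47, -9, -24] -> [47, 15, 2, -9, -23, -24] -> [2, -9, -23, -24] -> [-24, -23, -9, 2] -> -54
  [40, -19, 33, 28] -> [39, -20, 32, 27] -> [39, 32, 27, -20] -> [-20] -> [-20] -> -20
  [-8, 11, 17] -> [-9, 10, 16] -> [16, 10, -9] -> [-9] -> [-9] -> -9
  [-29, -40, 12, -43, -17] -> [-30, -41, 11, -44, -18] -> [11, -18, -30, -41, -44] -> [-18, -30, -41, -44] -> [-44, -41, -30, -18] -> -133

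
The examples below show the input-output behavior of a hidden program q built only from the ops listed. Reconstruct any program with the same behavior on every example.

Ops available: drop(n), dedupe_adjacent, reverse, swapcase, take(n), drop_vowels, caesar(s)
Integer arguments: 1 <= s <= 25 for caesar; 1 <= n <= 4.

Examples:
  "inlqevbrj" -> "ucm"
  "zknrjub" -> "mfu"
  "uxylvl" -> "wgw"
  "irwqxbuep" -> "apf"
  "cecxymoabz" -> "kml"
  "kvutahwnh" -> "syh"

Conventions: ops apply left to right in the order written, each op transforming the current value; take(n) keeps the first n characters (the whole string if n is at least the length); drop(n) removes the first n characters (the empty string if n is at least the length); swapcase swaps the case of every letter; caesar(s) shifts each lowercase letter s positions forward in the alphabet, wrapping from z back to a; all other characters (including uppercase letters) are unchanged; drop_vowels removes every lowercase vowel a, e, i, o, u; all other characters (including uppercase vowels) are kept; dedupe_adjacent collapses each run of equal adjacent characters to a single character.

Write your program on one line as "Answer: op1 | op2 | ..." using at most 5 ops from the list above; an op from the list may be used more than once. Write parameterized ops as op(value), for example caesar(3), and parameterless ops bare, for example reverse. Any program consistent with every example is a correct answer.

swapcase | reverse | take(3) | swapcase | caesar(11)

Check, running the answer program on each example:
  "inlqevbrj" -> "INLQEVBRJ" -> "JRBVEQLNI" -> "JRB" -> "jrb" -> "ucm"
  "zknrjub" -> "ZKNRJUB" -> "BUJRNKZ" -> "BUJ" -> "buj" -> "mfu"
  "uxylvl" -> "UXYLVL" -> "LVLYXU" -> "LVL" -> "lvl" -> "wgw"
  "irwqxbuep" -> "IRWQXBUEP" -> "PEUBXQWRI" -> "PEU" -> "peu" -> "apf"
  "cecxymoabz" -> "CECXYMOABZ" -> "ZBAOMYXCEC" -> "ZBA" -> "zba" -> "kml"
  "kvutahwnh" -> "KVUTAHWNH" -> "HNWHATUVK" -> "HNW" -> "hnw" -> "syh"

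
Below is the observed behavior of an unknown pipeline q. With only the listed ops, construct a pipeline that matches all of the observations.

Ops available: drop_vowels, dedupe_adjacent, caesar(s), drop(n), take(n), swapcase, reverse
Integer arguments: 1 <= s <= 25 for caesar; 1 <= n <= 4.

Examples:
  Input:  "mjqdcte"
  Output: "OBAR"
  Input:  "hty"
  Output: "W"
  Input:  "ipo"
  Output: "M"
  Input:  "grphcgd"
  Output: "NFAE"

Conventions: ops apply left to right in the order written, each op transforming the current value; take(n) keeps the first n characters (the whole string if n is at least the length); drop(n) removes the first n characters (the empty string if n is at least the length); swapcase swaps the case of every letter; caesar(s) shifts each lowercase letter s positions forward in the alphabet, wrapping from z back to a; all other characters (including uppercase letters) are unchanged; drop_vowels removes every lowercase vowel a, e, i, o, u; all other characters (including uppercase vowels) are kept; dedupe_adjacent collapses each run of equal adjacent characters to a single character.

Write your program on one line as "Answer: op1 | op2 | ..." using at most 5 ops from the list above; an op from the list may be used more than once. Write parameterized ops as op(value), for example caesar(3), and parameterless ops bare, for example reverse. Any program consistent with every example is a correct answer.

caesar(24) | drop(2) | take(4) | swapcase

Check, running the answer program on each example:
  "mjqdcte" -> "khobarc" -> "obarc" -> "obar" -> "OBAR"
  "hty" -> "frw" -> "w" -> "w" -> "W"
  "ipo" -> "gnm" -> "m" -> "m" -> "M"
  "grphcgd" -> "epnfaeb" -> "nfaeb" -> "nfae" -> "NFAE"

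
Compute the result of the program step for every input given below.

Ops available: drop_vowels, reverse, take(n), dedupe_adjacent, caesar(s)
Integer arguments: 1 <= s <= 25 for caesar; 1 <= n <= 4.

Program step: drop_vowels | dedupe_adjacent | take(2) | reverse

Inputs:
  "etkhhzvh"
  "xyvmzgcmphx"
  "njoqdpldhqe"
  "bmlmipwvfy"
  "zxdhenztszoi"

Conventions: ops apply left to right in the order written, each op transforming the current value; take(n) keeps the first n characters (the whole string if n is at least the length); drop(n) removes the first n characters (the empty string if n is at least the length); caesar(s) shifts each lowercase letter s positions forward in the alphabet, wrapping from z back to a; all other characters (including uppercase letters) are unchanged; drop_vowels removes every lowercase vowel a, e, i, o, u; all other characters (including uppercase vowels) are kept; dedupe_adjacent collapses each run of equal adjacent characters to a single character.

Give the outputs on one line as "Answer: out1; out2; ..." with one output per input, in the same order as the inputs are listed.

"kt"; "yx"; "jn"; "mb"; "xz"

Execution, op by op:
  "etkhhzvh" -> "tkhhzvh" -> "tkhzvh" -> "tk" -> "kt"
  "xyvmzgcmphx" -> "xyvmzgcmphx" -> "xyvmzgcmphx" -> "xy" -> "yx"
  "njoqdpldhqe" -> "njqdpldhq" -> "njqdpldhq" -> "nj" -> "jn"
  "bmlmipwvfy" -> "bmlmpwvfy" -> "bmlmpwvfy" -> "bm" -> "mb"
  "zxdhenztszoi" -> "zxdhnztsz" -> "zxdhnztsz" -> "zx" -> "xz"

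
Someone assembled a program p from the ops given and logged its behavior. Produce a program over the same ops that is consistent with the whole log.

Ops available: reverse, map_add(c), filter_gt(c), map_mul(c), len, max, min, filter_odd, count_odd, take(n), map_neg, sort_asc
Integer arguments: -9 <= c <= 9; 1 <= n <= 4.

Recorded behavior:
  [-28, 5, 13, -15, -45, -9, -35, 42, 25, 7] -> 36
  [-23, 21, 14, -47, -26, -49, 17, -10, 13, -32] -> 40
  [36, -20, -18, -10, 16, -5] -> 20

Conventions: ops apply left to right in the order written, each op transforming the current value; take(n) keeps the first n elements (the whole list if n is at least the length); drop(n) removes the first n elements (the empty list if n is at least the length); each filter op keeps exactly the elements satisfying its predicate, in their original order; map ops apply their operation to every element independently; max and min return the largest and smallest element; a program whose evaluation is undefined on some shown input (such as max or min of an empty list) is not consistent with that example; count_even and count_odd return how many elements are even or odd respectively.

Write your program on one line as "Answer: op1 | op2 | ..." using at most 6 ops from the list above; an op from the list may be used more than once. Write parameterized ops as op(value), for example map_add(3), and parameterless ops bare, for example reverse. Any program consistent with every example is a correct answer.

reverse | sort_asc | map_mul(-2) | map_mul(2) | filter_gt(-6) | min

Check, running the answer program on each example:
  [-28, 5, 13, -15, -45, -9, -35, 42, 25, 7] -> [7, 25, 42, -35, -9, -45, -15, 13, 5, -28] -> [-45, -35, -28, -15, -9, 5, 7, 13, 25, 42] -> [90, 70, 56, 30, 18, -10, -14, -26, -50, -84] -> [180, 140, 112, 60, 36, -20, -28, -52, -100, -168] -> [180, 140, 112, 60, 36] -> 36
  [-23, 21, 14, -47, -26, -49, 17, -10, 13, -32] -> [-32, 13, -10, 17, -49, -26, -47, 14, 21, -23] -> [-49, -47, -32, -26, -23, -10, 13, 14, 17, 21] -> [98, 94, 64, 52, 46, 20, -26, -28, -34, -42] -> [196, 188, 128, 104, 92, 40, -52, -56, -68, -84] -> [196, 188, 128, 104, 92, 40] -> 40
  [36, -20, -18, -10, 16, -5] -> [-5, 16, -10, -18, -20, 36] -> [-20, -18, -10, -5, 16, 36] -> [40, 36, 20, 10, -32, -72] -> [80, 72, 40, 20, -64, -144] -> [80, 72, 40, 20] -> 20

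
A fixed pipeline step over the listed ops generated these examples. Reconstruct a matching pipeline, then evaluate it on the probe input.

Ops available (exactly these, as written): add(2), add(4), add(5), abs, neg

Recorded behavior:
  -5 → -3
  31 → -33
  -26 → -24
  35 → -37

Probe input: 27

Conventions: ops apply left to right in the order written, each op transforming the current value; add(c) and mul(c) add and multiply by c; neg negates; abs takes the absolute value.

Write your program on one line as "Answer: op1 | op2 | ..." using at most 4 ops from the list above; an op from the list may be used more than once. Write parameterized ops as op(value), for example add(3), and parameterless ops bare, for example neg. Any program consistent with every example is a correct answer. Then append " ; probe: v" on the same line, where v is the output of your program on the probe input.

add(2) | abs | neg ; probe: -29

Check, running the answer program on each example:
  -5 -> -3 -> 3 -> -3
  31 -> 33 -> 33 -> -33
  -26 -> -24 -> 24 -> -24
  35 -> 37 -> 37 -> -37
  probe: 27 -> 29 -> 29 -> -29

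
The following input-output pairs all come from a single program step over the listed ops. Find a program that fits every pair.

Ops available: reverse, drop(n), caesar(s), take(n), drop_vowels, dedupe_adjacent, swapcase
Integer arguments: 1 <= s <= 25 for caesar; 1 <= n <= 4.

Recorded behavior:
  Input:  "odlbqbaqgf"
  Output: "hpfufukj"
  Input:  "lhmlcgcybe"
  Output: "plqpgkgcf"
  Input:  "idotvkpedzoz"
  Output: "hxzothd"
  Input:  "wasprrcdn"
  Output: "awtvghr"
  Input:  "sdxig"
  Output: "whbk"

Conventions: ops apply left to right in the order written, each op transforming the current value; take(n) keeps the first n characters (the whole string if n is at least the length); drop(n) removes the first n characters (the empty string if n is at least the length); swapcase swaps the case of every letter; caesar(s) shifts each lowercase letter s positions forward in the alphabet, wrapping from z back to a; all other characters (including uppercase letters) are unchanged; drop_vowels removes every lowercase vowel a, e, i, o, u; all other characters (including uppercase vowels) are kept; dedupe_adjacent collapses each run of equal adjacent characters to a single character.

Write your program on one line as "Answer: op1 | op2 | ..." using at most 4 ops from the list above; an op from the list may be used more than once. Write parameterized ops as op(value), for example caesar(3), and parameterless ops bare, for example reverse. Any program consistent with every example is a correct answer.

drop_vowels | dedupe_adjacent | caesar(4)

Check, running the answer program on each example:
  "odlbqbaqgf" -> "dlbqbqgf" -> "dlbqbqgf" -> "hpfufukj"
  "lhmlcgcybe" -> "lhmlcgcyb" -> "lhmlcgcyb" -> "plqpgkgcf"
  "idotvkpedzoz" -> "dtvkpdzz" -> "dtvkpdz" -> "hxzothd"
  "wasprrcdn" -> "wsprrcdn" -> "wsprcdn" -> "awtvghr"
  "sdxig" -> "sdxg" -> "sdxg" -> "whbk"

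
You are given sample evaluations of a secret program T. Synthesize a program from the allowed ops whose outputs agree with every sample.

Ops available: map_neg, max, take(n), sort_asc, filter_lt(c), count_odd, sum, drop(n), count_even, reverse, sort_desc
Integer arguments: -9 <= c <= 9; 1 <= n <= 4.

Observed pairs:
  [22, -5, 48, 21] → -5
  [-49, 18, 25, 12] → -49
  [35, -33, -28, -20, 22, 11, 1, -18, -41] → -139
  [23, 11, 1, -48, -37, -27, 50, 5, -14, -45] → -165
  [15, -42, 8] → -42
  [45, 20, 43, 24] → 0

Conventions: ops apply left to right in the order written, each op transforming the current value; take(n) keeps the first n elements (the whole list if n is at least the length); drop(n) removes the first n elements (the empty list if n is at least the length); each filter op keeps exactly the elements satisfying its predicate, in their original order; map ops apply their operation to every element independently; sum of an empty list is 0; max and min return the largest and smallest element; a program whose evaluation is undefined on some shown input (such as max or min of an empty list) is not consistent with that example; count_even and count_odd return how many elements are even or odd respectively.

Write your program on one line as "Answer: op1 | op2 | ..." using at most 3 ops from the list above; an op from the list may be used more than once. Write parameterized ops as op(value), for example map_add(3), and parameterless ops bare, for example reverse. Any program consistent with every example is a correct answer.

filter_lt(7) | sum

Check, running the answer program on each example:
  [22, -5, 48, 21] -> [-5] -> -5
  [-49, 18, 25, 12] -> [-49] -> -49
  [35, -33, -28, -20, 22, 11, 1, -18, -41] -> [-33, -28, -20, 1, -18, -41] -> -139
  [23, 11, 1, -48, -37, -27, 50, 5, -14, -45] -> [1, -48, -37, -27, 5, -14, -45] -> -165
  [15, -42, 8] -> [-42] -> -42
  [45, 20, 43, 24] -> [] -> 0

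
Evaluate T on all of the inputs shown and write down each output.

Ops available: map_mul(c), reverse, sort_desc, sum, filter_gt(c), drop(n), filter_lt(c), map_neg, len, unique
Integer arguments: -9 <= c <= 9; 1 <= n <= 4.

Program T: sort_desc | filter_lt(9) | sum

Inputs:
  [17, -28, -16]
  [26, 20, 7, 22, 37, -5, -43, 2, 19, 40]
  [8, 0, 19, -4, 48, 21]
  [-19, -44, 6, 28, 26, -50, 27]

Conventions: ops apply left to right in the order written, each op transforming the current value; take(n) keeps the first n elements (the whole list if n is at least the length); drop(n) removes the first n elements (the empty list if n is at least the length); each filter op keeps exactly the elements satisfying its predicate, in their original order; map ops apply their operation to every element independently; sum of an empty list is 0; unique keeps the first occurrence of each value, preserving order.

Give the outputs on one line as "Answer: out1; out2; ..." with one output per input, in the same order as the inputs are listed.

-44; -39; 4; -107

Execution, op by op:
  [17, -28, -16] -> [17, -16, -28] -> [-16, -28] -> -44
  [26, 20, 7, 22, 37, -5, -43, 2, 19, 40] -> [40, 37, 26, 22, 20, 19, 7, 2, -5, -43] -> [7, 2, -5, -43] -> -39
  [8, 0, 19, -4, 48, 21] -> [48, 21, 19, 8, 0, -4] -> [8, 0, -4] -> 4
  [-19, -44, 6, 28, 26, -50, 27] -> [28, 27, 26, 6, -19, -44, -50] -> [6, -19, -44, -50] -> -107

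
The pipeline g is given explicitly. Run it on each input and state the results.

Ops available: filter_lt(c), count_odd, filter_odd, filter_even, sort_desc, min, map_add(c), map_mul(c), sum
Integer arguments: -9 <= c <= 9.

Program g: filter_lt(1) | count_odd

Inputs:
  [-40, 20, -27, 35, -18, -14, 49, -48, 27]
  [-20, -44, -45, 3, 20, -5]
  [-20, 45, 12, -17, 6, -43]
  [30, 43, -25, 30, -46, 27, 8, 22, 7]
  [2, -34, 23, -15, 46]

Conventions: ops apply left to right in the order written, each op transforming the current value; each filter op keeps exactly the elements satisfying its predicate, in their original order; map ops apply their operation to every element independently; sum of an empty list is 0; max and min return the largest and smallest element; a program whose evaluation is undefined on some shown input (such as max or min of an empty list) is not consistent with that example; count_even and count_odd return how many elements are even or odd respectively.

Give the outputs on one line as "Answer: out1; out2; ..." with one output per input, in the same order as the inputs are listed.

1; 2; 2; 1; 1

Execution, op by op:
  [-40, 20, -27, 35, -18, -14, 49, -48, 27] -> [-40, -27, -18, -14, -48] -> 1
  [-20, -44, -45, 3, 20, -5] -> [-20, -44, -45, -5] -> 2
  [-20, 45, 12, -17, 6, -43] -> [-20, -17, -43] -> 2
  [30, 43, -25, 30, -46, 27, 8, 22, 7] -> [-25, -46] -> 1
  [2, -34, 23, -15, 46] -> [-34, -15] -> 1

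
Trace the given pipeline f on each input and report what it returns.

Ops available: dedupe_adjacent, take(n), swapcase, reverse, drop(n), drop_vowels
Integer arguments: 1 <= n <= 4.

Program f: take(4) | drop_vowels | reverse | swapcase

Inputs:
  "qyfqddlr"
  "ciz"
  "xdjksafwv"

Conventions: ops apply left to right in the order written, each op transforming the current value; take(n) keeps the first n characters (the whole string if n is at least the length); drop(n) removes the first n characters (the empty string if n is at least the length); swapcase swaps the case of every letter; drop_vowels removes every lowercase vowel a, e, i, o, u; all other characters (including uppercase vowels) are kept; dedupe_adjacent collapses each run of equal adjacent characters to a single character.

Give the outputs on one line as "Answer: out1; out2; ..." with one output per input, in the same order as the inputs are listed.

Execution, op by op:
  "qyfqddlr" -> "qyfq" -> "qyfq" -> "qfyq" -> "QFYQ"
  "ciz" -> "ciz" -> "cz" -> "zc" -> "ZC"
  "xdjksafwv" -> "xdjk" -> "xdjk" -> "kjdx" -> "KJDX"

"QFYQ"; "ZC"; "KJDX"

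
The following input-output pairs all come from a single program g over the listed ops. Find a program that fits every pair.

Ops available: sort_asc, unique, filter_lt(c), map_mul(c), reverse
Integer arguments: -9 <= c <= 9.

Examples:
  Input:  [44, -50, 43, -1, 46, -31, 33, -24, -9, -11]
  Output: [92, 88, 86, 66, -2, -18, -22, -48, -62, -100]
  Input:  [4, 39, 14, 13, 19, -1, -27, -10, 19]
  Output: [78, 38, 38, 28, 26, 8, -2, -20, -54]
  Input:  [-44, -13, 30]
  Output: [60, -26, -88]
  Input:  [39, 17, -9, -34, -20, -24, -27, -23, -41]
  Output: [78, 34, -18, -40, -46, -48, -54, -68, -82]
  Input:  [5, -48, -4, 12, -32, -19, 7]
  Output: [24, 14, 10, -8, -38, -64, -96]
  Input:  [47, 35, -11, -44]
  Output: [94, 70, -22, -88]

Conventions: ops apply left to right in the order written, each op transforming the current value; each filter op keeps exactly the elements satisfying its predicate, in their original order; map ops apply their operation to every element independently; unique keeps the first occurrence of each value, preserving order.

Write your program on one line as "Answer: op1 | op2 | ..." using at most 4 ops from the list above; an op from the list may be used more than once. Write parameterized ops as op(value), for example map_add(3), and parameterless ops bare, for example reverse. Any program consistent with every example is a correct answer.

sort_asc | map_mul(2) | reverse

Check, running the answer program on each example:
  [44, -50, 43, -1, 46, -31, 33, -24, -9, -11] -> [-50, -31, -24, -11, -9, -1, 33, 43, 44, 46] -> [-100, -62, -48, -22, -18, -2, 66, 86, 88, 92] -> [92, 88, 86, 66, -2, -18, -22, -48, -62, -100]
  [4, 39, 14, 13, 19, -1, -27, -10, 19] -> [-27, -10, -1, 4, 13, 14, 19, 19, 39] -> [-54, -20, -2, 8, 26, 28, 38, 38, 78] -> [78, 38, 38, 28, 26, 8, -2, -20, -54]
  [-44, -13, 30] -> [-44, -13, 30] -> [-88, -26, 60] -> [60, -26, -88]
  [39, 17, -9, -34, -20, -24, -27, -23, -41] -> [-41, -34, -27, -24, -23, -20, -9, 17, 39] -> [-82, -68, -54, -48, -46, -40, -18, 34, 78] -> [78, 34, -18, -40, -46, -48, -54, -68, -82]
  [5, -48, -4, 12, -32, -19, 7] -> [-48, -32, -19, -4, 5, 7, 12] -> [-96, -64, -38, -8, 10, 14, 24] -> [24, 14, 10, -8, -38, -64, -96]
  [47, 35, -11, -44] -> [-44, -11, 35, 47] -> [-88, -22, 70, 94] -> [94, 70, -22, -88]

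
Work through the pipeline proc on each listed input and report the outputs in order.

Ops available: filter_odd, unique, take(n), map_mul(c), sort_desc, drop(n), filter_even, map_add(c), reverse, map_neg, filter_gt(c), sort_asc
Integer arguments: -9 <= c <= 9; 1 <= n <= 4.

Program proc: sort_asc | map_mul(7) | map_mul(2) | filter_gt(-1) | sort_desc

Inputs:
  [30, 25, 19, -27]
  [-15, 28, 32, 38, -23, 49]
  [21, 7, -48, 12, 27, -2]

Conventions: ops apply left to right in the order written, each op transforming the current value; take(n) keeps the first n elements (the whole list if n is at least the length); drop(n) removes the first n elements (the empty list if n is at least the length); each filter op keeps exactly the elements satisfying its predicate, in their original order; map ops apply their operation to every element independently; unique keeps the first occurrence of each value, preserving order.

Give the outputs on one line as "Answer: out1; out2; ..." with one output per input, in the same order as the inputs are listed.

[420, 350, 266]; [686, 532, 448, 392]; [378, 294, 168, 98]

Execution, op by op:
  [30, 25, 19, -27] -> [-27, 19, 25, 30] -> [-189, 133, 175, 210] -> [-378, 266, 350, 420] -> [266, 350, 420] -> [420, 350, 266]
  [-15, 28, 32, 38, -23, 49] -> [-23, -15, 28, 32, 38, 49] -> [-161, -105, 196, 224, 266, 343] -> [-322, -210, 392, 448, 532, 686] -> [392, 448, 532, 686] -> [686, 532, 448, 392]
  [21, 7, -48, 12, 27, -2] -> [-48, -2, 7, 12, 21, 27] -> [-336, -14, 49, 84, 147, 189] -> [-672, -28, 98, 168, 294, 378] -> [98, 168, 294, 378] -> [378, 294, 168, 98]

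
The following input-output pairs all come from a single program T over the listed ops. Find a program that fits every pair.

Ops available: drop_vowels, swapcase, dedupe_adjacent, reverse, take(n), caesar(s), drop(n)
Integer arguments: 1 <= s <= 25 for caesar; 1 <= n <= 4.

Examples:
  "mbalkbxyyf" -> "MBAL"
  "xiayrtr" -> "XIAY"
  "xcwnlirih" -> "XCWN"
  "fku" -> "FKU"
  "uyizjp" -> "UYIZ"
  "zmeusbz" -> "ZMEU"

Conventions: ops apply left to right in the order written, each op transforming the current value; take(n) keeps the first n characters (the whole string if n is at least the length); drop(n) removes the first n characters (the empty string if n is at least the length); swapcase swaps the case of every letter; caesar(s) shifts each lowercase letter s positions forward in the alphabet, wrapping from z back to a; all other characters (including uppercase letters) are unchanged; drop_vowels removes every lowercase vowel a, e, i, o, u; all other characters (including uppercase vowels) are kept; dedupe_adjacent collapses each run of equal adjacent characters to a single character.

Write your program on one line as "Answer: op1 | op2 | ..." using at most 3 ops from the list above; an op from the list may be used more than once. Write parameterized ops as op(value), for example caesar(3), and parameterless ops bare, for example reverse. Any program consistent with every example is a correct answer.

swapcase | take(4)

Check, running the answer program on each example:
  "mbalkbxyyf" -> "MBALKBXYYF" -> "MBAL"
  "xiayrtr" -> "XIAYRTR" -> "XIAY"
  "xcwnlirih" -> "XCWNLIRIH" -> "XCWN"
  "fku" -> "FKU" -> "FKU"
  "uyizjp" -> "UYIZJP" -> "UYIZ"
  "zmeusbz" -> "ZMEUSBZ" -> "ZMEU"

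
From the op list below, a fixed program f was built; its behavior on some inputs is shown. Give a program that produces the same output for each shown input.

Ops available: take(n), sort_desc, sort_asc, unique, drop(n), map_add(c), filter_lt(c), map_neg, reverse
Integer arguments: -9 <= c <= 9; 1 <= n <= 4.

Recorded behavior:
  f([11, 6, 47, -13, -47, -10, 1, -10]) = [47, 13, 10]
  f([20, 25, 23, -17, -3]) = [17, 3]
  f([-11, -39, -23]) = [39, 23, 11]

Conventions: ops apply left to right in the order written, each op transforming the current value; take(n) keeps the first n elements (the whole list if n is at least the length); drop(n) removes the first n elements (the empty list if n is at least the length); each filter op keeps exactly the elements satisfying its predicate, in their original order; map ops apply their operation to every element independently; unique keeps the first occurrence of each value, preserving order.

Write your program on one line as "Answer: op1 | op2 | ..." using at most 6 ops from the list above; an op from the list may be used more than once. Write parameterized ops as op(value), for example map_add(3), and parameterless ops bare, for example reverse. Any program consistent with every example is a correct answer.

filter_lt(-2) | reverse | map_neg | sort_desc | unique

Check, running the answer program on each example:
  [11, 6, 47, -13, -47, -10, 1, -10] -> [-13, -47, -10, -10] -> [-10, -10, -47, -13] -> [10, 10, 47, 13] -> [47, 13, 10, 10] -> [47, 13, 10]
  [20, 25, 23, -17, -3] -> [-17, -3] -> [-3, -17] -> [3, 17] -> [17, 3] -> [17, 3]
  [-11, -39, -23] -> [-11, -39, -23] -> [-23, -39, -11] -> [23, 39, 11] -> [39, 23, 11] -> [39, 23, 11]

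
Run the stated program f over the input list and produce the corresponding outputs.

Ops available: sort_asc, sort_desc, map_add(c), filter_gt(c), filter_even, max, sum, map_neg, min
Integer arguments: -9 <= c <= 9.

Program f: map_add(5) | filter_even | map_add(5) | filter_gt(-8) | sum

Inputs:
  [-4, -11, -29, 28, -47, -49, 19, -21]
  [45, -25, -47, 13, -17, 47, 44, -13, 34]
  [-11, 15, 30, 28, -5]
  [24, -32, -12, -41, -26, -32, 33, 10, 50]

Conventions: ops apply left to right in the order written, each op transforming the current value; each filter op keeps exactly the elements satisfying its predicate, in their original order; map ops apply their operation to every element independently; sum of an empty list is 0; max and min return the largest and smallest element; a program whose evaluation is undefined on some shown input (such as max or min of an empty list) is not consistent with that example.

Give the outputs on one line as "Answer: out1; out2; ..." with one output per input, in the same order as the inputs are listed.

28; 125; 29; 43

Execution, op by op:
  [-4, -11, -29, 28, -47, -49, 19, -21] -> [1, -6, -24, 33, -42, -44, 24, -16] -> [-6, -24, -42, -44, 24, -16] -> [-1, -19, -37, -39, 29, -11] -> [-1, 29] -> 28
  [45, -25, -47, 13, -17, 47, 44, -13, 34] -> [50, -20, -42, 18, -12, 52, 49, -8, 39] -> [50, -20, -42, 18, -12, 52, -8] -> [55, -15, -37, 23, -7, 57, -3] -> [55, 23, -7, 57, -3] -> 125
  [-11, 15, 30, 28, -5] -> [-6, 20, 35, 33, 0] -> [-6, 20, 0] -> [-1, 25, 5] -> [-1, 25, 5] -> 29
  [24, -32, -12, -41, -26, -32, 33, 10, 50] -> [29, -27, -7, -36, -21, -27, 38, 15, 55] -> [-36, 38] -> [-31, 43] -> [43] -> 43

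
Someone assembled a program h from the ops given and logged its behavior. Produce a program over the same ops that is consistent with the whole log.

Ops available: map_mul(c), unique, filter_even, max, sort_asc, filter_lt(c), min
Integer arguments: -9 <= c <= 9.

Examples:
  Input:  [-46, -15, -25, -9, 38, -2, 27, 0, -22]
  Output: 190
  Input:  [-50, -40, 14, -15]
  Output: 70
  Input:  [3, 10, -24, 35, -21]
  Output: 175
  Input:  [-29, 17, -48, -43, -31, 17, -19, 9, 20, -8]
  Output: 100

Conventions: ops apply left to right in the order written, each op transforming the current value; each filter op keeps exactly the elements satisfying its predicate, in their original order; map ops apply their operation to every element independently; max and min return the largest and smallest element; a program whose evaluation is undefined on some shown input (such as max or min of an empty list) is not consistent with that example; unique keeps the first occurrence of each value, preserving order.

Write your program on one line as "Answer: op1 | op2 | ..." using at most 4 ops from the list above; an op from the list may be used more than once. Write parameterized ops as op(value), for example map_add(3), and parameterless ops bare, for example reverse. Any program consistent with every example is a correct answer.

map_mul(5) | sort_asc | unique | max

Check, running the answer program on each example:
  [-46, -15, -25, -9, 38, -2, 27, 0, -22] -> [-230, -75, -125, -45, 190, -10, 135, 0, -110] -> [-230, -125, -110, -75, -45, -10, 0, 135, 190] -> [-230, -125, -110, -75, -45, -10, 0, 135, 190] -> 190
  [-50, -40, 14, -15] -> [-250, -200, 70, -75] -> [-250, -200, -75, 70] -> [-250, -200, -75, 70] -> 70
  [3, 10, -24, 35, -21] -> [15, 50, -120, 175, -105] -> [-120, -105, 15, 50, 175] -> [-120, -105, 15, 50, 175] -> 175
  [-29, 17, -48, -43, -31, 17, -19, 9, 20, -8] -> [-145, 85, -240, -215, -155, 85, -95, 45, 100, -40] -> [-240, -215, -155, -145, -95, -40, 45, 85, 85, 100] -> [-240, -215, -155, -145, -95, -40, 45, 85, 100] -> 100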